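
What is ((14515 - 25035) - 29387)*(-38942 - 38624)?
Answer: 3095426362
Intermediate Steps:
((14515 - 25035) - 29387)*(-38942 - 38624) = (-10520 - 29387)*(-77566) = -39907*(-77566) = 3095426362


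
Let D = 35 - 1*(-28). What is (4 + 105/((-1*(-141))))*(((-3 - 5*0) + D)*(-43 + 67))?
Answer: 321120/47 ≈ 6832.3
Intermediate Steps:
D = 63 (D = 35 + 28 = 63)
(4 + 105/((-1*(-141))))*(((-3 - 5*0) + D)*(-43 + 67)) = (4 + 105/((-1*(-141))))*(((-3 - 5*0) + 63)*(-43 + 67)) = (4 + 105/141)*(((-3 + 0) + 63)*24) = (4 + 105*(1/141))*((-3 + 63)*24) = (4 + 35/47)*(60*24) = (223/47)*1440 = 321120/47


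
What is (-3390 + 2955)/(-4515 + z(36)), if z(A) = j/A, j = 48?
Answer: 1305/13541 ≈ 0.096374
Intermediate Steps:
z(A) = 48/A
(-3390 + 2955)/(-4515 + z(36)) = (-3390 + 2955)/(-4515 + 48/36) = -435/(-4515 + 48*(1/36)) = -435/(-4515 + 4/3) = -435/(-13541/3) = -435*(-3/13541) = 1305/13541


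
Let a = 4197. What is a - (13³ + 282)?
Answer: 1718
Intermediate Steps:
a - (13³ + 282) = 4197 - (13³ + 282) = 4197 - (2197 + 282) = 4197 - 1*2479 = 4197 - 2479 = 1718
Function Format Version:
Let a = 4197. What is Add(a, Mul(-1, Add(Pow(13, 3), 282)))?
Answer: 1718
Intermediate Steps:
Add(a, Mul(-1, Add(Pow(13, 3), 282))) = Add(4197, Mul(-1, Add(Pow(13, 3), 282))) = Add(4197, Mul(-1, Add(2197, 282))) = Add(4197, Mul(-1, 2479)) = Add(4197, -2479) = 1718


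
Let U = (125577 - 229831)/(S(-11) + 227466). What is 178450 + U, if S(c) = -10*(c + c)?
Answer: 20315231223/113843 ≈ 1.7845e+5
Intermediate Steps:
S(c) = -20*c
U = -52127/113843 (U = (125577 - 229831)/(-20*(-11) + 227466) = -104254/(220 + 227466) = -104254/227686 = -104254*1/227686 = -52127/113843 ≈ -0.45788)
178450 + U = 178450 - 52127/113843 = 20315231223/113843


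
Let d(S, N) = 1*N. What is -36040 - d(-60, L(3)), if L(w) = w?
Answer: -36043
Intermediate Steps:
d(S, N) = N
-36040 - d(-60, L(3)) = -36040 - 1*3 = -36040 - 3 = -36043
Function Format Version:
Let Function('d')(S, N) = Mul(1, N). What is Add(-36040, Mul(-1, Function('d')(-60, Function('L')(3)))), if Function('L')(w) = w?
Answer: -36043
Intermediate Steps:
Function('d')(S, N) = N
Add(-36040, Mul(-1, Function('d')(-60, Function('L')(3)))) = Add(-36040, Mul(-1, 3)) = Add(-36040, -3) = -36043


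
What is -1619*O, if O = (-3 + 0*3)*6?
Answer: 29142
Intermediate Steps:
O = -18 (O = (-3 + 0)*6 = -3*6 = -18)
-1619*O = -1619*(-18) = 29142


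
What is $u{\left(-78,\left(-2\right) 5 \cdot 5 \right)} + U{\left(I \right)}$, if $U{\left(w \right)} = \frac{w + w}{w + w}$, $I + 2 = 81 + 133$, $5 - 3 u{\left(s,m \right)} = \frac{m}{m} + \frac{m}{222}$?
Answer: $\frac{802}{333} \approx 2.4084$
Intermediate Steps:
$u{\left(s,m \right)} = \frac{4}{3} - \frac{m}{666}$ ($u{\left(s,m \right)} = \frac{5}{3} - \frac{\frac{m}{m} + \frac{m}{222}}{3} = \frac{5}{3} - \frac{1 + m \frac{1}{222}}{3} = \frac{5}{3} - \frac{1 + \frac{m}{222}}{3} = \frac{5}{3} - \left(\frac{1}{3} + \frac{m}{666}\right) = \frac{4}{3} - \frac{m}{666}$)
$I = 212$ ($I = -2 + \left(81 + 133\right) = -2 + 214 = 212$)
$U{\left(w \right)} = 1$ ($U{\left(w \right)} = \frac{2 w}{2 w} = 2 w \frac{1}{2 w} = 1$)
$u{\left(-78,\left(-2\right) 5 \cdot 5 \right)} + U{\left(I \right)} = \left(\frac{4}{3} - \frac{\left(-2\right) 5 \cdot 5}{666}\right) + 1 = \left(\frac{4}{3} - \frac{\left(-10\right) 5}{666}\right) + 1 = \left(\frac{4}{3} - - \frac{25}{333}\right) + 1 = \left(\frac{4}{3} + \frac{25}{333}\right) + 1 = \frac{469}{333} + 1 = \frac{802}{333}$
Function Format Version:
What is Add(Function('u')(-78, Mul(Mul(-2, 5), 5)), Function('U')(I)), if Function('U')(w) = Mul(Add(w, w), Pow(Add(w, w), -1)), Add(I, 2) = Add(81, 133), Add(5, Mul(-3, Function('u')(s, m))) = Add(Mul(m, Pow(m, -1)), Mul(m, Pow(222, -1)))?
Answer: Rational(802, 333) ≈ 2.4084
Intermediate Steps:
Function('u')(s, m) = Add(Rational(4, 3), Mul(Rational(-1, 666), m)) (Function('u')(s, m) = Add(Rational(5, 3), Mul(Rational(-1, 3), Add(Mul(m, Pow(m, -1)), Mul(m, Pow(222, -1))))) = Add(Rational(5, 3), Mul(Rational(-1, 3), Add(1, Mul(m, Rational(1, 222))))) = Add(Rational(5, 3), Mul(Rational(-1, 3), Add(1, Mul(Rational(1, 222), m)))) = Add(Rational(5, 3), Add(Rational(-1, 3), Mul(Rational(-1, 666), m))) = Add(Rational(4, 3), Mul(Rational(-1, 666), m)))
I = 212 (I = Add(-2, Add(81, 133)) = Add(-2, 214) = 212)
Function('U')(w) = 1 (Function('U')(w) = Mul(Mul(2, w), Pow(Mul(2, w), -1)) = Mul(Mul(2, w), Mul(Rational(1, 2), Pow(w, -1))) = 1)
Add(Function('u')(-78, Mul(Mul(-2, 5), 5)), Function('U')(I)) = Add(Add(Rational(4, 3), Mul(Rational(-1, 666), Mul(Mul(-2, 5), 5))), 1) = Add(Add(Rational(4, 3), Mul(Rational(-1, 666), Mul(-10, 5))), 1) = Add(Add(Rational(4, 3), Mul(Rational(-1, 666), -50)), 1) = Add(Add(Rational(4, 3), Rational(25, 333)), 1) = Add(Rational(469, 333), 1) = Rational(802, 333)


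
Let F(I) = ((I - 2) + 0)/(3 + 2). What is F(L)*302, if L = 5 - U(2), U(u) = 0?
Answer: 906/5 ≈ 181.20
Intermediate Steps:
L = 5 (L = 5 - 1*0 = 5 + 0 = 5)
F(I) = -2/5 + I/5 (F(I) = ((-2 + I) + 0)/5 = (-2 + I)*(1/5) = -2/5 + I/5)
F(L)*302 = (-2/5 + (1/5)*5)*302 = (-2/5 + 1)*302 = (3/5)*302 = 906/5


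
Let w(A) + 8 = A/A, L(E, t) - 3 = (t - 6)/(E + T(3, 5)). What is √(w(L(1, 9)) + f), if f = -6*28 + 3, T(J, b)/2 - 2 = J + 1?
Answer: 2*I*√43 ≈ 13.115*I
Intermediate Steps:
T(J, b) = 6 + 2*J (T(J, b) = 4 + 2*(J + 1) = 4 + 2*(1 + J) = 4 + (2 + 2*J) = 6 + 2*J)
L(E, t) = 3 + (-6 + t)/(12 + E) (L(E, t) = 3 + (t - 6)/(E + (6 + 2*3)) = 3 + (-6 + t)/(E + (6 + 6)) = 3 + (-6 + t)/(E + 12) = 3 + (-6 + t)/(12 + E))
f = -165 (f = -168 + 3 = -165)
w(A) = -7 (w(A) = -8 + A/A = -8 + 1 = -7)
√(w(L(1, 9)) + f) = √(-7 - 165) = √(-172) = 2*I*√43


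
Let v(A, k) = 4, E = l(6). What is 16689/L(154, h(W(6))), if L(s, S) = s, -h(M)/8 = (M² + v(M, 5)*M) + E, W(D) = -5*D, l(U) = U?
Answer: 16689/154 ≈ 108.37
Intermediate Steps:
E = 6
h(M) = -48 - 32*M - 8*M² (h(M) = -8*((M² + 4*M) + 6) = -8*(6 + M² + 4*M) = -48 - 32*M - 8*M²)
16689/L(154, h(W(6))) = 16689/154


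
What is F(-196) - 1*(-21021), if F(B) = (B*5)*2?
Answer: 19061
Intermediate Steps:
F(B) = 10*B (F(B) = (5*B)*2 = 10*B)
F(-196) - 1*(-21021) = 10*(-196) - 1*(-21021) = -1960 + 21021 = 19061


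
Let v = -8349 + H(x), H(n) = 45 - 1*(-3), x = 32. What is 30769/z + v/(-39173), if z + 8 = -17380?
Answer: -1060976249/681140124 ≈ -1.5576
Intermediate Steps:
z = -17388 (z = -8 - 17380 = -17388)
H(n) = 48 (H(n) = 45 + 3 = 48)
v = -8301 (v = -8349 + 48 = -8301)
30769/z + v/(-39173) = 30769/(-17388) - 8301/(-39173) = 30769*(-1/17388) - 8301*(-1/39173) = -30769/17388 + 8301/39173 = -1060976249/681140124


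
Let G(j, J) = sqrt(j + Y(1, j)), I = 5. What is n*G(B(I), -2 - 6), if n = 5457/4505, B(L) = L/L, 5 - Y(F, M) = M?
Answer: 321*sqrt(5)/265 ≈ 2.7086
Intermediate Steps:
Y(F, M) = 5 - M
B(L) = 1
G(j, J) = sqrt(5) (G(j, J) = sqrt(j + (5 - j)) = sqrt(5))
n = 321/265 (n = 5457*(1/4505) = 321/265 ≈ 1.2113)
n*G(B(I), -2 - 6) = 321*sqrt(5)/265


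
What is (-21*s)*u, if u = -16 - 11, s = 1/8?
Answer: 567/8 ≈ 70.875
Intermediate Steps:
s = 1/8 ≈ 0.12500
u = -27
(-21*s)*u = -21*1/8*(-27) = -21/8*(-27) = 567/8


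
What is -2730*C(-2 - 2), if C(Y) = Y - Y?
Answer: 0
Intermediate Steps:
C(Y) = 0
-2730*C(-2 - 2) = -2730*0 = 0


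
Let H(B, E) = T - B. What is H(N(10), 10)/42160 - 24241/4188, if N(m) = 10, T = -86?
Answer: -63900163/11035380 ≈ -5.7905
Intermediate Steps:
H(B, E) = -86 - B
H(N(10), 10)/42160 - 24241/4188 = (-86 - 1*10)/42160 - 24241/4188 = (-86 - 10)*(1/42160) - 24241*1/4188 = -96*1/42160 - 24241/4188 = -6/2635 - 24241/4188 = -63900163/11035380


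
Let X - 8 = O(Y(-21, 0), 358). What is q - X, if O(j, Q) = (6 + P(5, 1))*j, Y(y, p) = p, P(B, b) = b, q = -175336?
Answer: -175344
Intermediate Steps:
O(j, Q) = 7*j (O(j, Q) = (6 + 1)*j = 7*j)
X = 8 (X = 8 + 7*0 = 8 + 0 = 8)
q - X = -175336 - 1*8 = -175336 - 8 = -175344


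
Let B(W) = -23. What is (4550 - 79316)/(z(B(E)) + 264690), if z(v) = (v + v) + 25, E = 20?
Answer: -24922/88223 ≈ -0.28249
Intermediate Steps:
z(v) = 25 + 2*v (z(v) = 2*v + 25 = 25 + 2*v)
(4550 - 79316)/(z(B(E)) + 264690) = (4550 - 79316)/((25 + 2*(-23)) + 264690) = -74766/((25 - 46) + 264690) = -74766/(-21 + 264690) = -74766/264669 = -74766*1/264669 = -24922/88223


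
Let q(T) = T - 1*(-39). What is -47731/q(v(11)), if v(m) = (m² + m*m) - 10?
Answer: -47731/271 ≈ -176.13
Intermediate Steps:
v(m) = -10 + 2*m² (v(m) = (m² + m²) - 10 = 2*m² - 10 = -10 + 2*m²)
q(T) = 39 + T (q(T) = T + 39 = 39 + T)
-47731/q(v(11)) = -47731/(39 + (-10 + 2*11²)) = -47731/(39 + (-10 + 2*121)) = -47731/(39 + (-10 + 242)) = -47731/(39 + 232) = -47731/271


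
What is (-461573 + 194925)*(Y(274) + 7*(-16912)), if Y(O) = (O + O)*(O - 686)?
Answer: 91769575680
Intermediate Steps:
Y(O) = 2*O*(-686 + O) (Y(O) = (2*O)*(-686 + O) = 2*O*(-686 + O))
(-461573 + 194925)*(Y(274) + 7*(-16912)) = (-461573 + 194925)*(2*274*(-686 + 274) + 7*(-16912)) = -266648*(2*274*(-412) - 118384) = -266648*(-225776 - 118384) = -266648*(-344160) = 91769575680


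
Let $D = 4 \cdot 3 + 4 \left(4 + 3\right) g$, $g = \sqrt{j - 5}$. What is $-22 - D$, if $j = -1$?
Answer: $-34 - 28 i \sqrt{6} \approx -34.0 - 68.586 i$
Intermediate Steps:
$g = i \sqrt{6}$ ($g = \sqrt{-1 - 5} = \sqrt{-6} = i \sqrt{6} \approx 2.4495 i$)
$D = 12 + 28 i \sqrt{6}$ ($D = 4 \cdot 3 + 4 \left(4 + 3\right) i \sqrt{6} = 12 + 4 \cdot 7 i \sqrt{6} = 12 + 28 i \sqrt{6} \approx 12.0 + 68.586 i$)
$-22 - D = -22 - \left(12 + 28 i \sqrt{6}\right) = -34 - 28 i \sqrt{6}$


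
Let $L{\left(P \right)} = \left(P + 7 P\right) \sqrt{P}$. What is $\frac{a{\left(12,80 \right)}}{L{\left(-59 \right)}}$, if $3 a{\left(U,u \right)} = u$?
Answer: $\frac{10 i \sqrt{59}}{10443} \approx 0.0073553 i$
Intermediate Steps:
$a{\left(U,u \right)} = \frac{u}{3}$
$L{\left(P \right)} = 8 P^{\frac{3}{2}}$ ($L{\left(P \right)} = 8 P \sqrt{P} = 8 P^{\frac{3}{2}}$)
$\frac{a{\left(12,80 \right)}}{L{\left(-59 \right)}} = \frac{\frac{1}{3} \cdot 80}{8 \left(-59\right)^{\frac{3}{2}}} = \frac{80}{3 \cdot 8 \left(- 59 i \sqrt{59}\right)} = \frac{80}{3 \left(- 472 i \sqrt{59}\right)} = \frac{80 \frac{i \sqrt{59}}{27848}}{3} = \frac{10 i \sqrt{59}}{10443}$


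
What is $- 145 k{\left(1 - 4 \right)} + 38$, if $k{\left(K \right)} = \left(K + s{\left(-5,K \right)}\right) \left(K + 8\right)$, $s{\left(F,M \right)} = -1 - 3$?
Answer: $5113$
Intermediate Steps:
$s{\left(F,M \right)} = -4$ ($s{\left(F,M \right)} = -1 - 3 = -4$)
$k{\left(K \right)} = \left(-4 + K\right) \left(8 + K\right)$ ($k{\left(K \right)} = \left(K - 4\right) \left(K + 8\right) = \left(-4 + K\right) \left(8 + K\right)$)
$- 145 k{\left(1 - 4 \right)} + 38 = - 145 \left(-32 + \left(1 - 4\right)^{2} + 4 \left(1 - 4\right)\right) + 38 = - 145 \left(-32 + \left(-3\right)^{2} + 4 \left(-3\right)\right) + 38 = - 145 \left(-32 + 9 - 12\right) + 38 = \left(-145\right) \left(-35\right) + 38 = 5075 + 38 = 5113$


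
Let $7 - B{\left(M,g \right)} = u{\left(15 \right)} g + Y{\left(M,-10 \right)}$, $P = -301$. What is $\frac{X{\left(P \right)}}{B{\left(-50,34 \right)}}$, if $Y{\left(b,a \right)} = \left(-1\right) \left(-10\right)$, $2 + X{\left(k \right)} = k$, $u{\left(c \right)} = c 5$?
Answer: $\frac{101}{851} \approx 0.11868$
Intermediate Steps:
$u{\left(c \right)} = 5 c$
$X{\left(k \right)} = -2 + k$
$Y{\left(b,a \right)} = 10$
$B{\left(M,g \right)} = -3 - 75 g$ ($B{\left(M,g \right)} = 7 - \left(5 \cdot 15 g + 10\right) = 7 - \left(75 g + 10\right) = 7 - \left(10 + 75 g\right) = -3 - 75 g$)
$\frac{X{\left(P \right)}}{B{\left(-50,34 \right)}} = \frac{-2 - 301}{-3 - 2550} = - \frac{303}{-3 - 2550} = - \frac{303}{-2553} = \left(-303\right) \left(- \frac{1}{2553}\right) = \frac{101}{851}$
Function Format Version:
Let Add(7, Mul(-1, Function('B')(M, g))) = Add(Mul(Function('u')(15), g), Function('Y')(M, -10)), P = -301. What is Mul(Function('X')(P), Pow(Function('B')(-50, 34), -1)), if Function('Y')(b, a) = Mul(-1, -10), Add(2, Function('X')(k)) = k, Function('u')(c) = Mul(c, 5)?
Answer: Rational(101, 851) ≈ 0.11868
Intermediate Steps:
Function('u')(c) = Mul(5, c)
Function('X')(k) = Add(-2, k)
Function('Y')(b, a) = 10
Function('B')(M, g) = Add(-3, Mul(-75, g)) (Function('B')(M, g) = Add(7, Mul(-1, Add(Mul(Mul(5, 15), g), 10))) = Add(7, Mul(-1, Add(Mul(75, g), 10))) = Add(7, Mul(-1, Add(10, Mul(75, g)))) = Add(7, Add(-10, Mul(-75, g))) = Add(-3, Mul(-75, g)))
Mul(Function('X')(P), Pow(Function('B')(-50, 34), -1)) = Mul(Add(-2, -301), Pow(Add(-3, Mul(-75, 34)), -1)) = Mul(-303, Pow(Add(-3, -2550), -1)) = Mul(-303, Pow(-2553, -1)) = Mul(-303, Rational(-1, 2553)) = Rational(101, 851)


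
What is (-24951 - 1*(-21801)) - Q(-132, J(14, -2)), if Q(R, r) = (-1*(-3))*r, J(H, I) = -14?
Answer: -3108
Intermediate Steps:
Q(R, r) = 3*r
(-24951 - 1*(-21801)) - Q(-132, J(14, -2)) = (-24951 - 1*(-21801)) - 3*(-14) = (-24951 + 21801) - 1*(-42) = -3150 + 42 = -3108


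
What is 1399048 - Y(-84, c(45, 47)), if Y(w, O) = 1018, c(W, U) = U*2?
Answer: 1398030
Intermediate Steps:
c(W, U) = 2*U
1399048 - Y(-84, c(45, 47)) = 1399048 - 1*1018 = 1399048 - 1018 = 1398030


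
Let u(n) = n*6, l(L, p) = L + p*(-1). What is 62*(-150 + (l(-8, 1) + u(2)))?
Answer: -9114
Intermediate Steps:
l(L, p) = L - p
u(n) = 6*n
62*(-150 + (l(-8, 1) + u(2))) = 62*(-150 + ((-8 - 1*1) + 6*2)) = 62*(-150 + ((-8 - 1) + 12)) = 62*(-150 + (-9 + 12)) = 62*(-150 + 3) = 62*(-147) = -9114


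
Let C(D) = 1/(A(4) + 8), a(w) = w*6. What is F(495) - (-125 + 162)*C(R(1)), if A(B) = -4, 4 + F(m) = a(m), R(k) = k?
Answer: 11827/4 ≈ 2956.8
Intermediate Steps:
a(w) = 6*w
F(m) = -4 + 6*m
C(D) = ¼ (C(D) = 1/(-4 + 8) = 1/4 = ¼)
F(495) - (-125 + 162)*C(R(1)) = (-4 + 6*495) - (-125 + 162)/4 = (-4 + 2970) - 37/4 = 2966 - 1*37/4 = 2966 - 37/4 = 11827/4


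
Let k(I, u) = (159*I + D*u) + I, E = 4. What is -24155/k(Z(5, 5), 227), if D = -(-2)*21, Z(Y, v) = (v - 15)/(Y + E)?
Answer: -217395/84206 ≈ -2.5817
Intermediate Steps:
Z(Y, v) = (-15 + v)/(4 + Y) (Z(Y, v) = (v - 15)/(Y + 4) = (-15 + v)/(4 + Y))
D = 42 (D = -1*(-42) = 42)
k(I, u) = 42*u + 160*I (k(I, u) = (159*I + 42*u) + I = (42*u + 159*I) + I = 42*u + 160*I)
-24155/k(Z(5, 5), 227) = -24155/(42*227 + 160*((-15 + 5)/(4 + 5))) = -24155/(9534 + 160*(-10/9)) = -24155/(9534 - 1600/9) = -24155/84206/9 = -24155*9/84206 = -217395/84206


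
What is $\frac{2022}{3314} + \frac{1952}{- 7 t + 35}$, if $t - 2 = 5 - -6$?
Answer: $- \frac{397231}{11599} \approx -34.247$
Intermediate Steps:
$t = 13$ ($t = 2 + \left(5 - -6\right) = 2 + \left(5 + 6\right) = 2 + 11 = 13$)
$\frac{2022}{3314} + \frac{1952}{- 7 t + 35} = \frac{2022}{3314} + \frac{1952}{\left(-7\right) 13 + 35} = 2022 \cdot \frac{1}{3314} + \frac{1952}{-91 + 35} = \frac{1011}{1657} + \frac{1952}{-56} = \frac{1011}{1657} + 1952 \left(- \frac{1}{56}\right) = \frac{1011}{1657} - \frac{244}{7} = - \frac{397231}{11599}$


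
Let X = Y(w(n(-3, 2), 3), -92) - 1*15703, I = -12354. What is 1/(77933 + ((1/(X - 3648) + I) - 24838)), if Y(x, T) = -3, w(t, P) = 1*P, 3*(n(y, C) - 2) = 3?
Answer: 19354/788501313 ≈ 2.4545e-5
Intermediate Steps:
n(y, C) = 3 (n(y, C) = 2 + (⅓)*3 = 2 + 1 = 3)
w(t, P) = P
X = -15706 (X = -3 - 1*15703 = -3 - 15703 = -15706)
1/(77933 + ((1/(X - 3648) + I) - 24838)) = 1/(77933 + ((1/(-15706 - 3648) - 12354) - 24838)) = 1/(77933 + ((1/(-19354) - 12354) - 24838)) = 1/(77933 + ((-1/19354 - 12354) - 24838)) = 1/(77933 + (-239099317/19354 - 24838)) = 1/(77933 - 719813969/19354) = 1/(788501313/19354) = 19354/788501313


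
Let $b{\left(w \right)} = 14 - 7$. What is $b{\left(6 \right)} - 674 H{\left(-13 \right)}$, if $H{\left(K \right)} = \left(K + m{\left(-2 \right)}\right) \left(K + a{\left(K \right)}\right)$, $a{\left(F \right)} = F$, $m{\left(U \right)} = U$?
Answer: $-262853$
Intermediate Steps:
$b{\left(w \right)} = 7$ ($b{\left(w \right)} = 14 - 7 = 7$)
$H{\left(K \right)} = 2 K \left(-2 + K\right)$ ($H{\left(K \right)} = \left(K - 2\right) \left(K + K\right) = \left(-2 + K\right) 2 K = 2 K \left(-2 + K\right)$)
$b{\left(6 \right)} - 674 H{\left(-13 \right)} = 7 - 674 \cdot 2 \left(-13\right) \left(-2 - 13\right) = 7 - 674 \cdot 2 \left(-13\right) \left(-15\right) = 7 - 262860 = -262853$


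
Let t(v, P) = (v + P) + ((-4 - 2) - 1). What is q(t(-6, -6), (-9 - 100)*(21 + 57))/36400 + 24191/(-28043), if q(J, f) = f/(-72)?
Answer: -809760913/942244800 ≈ -0.85940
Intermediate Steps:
t(v, P) = -7 + P + v (t(v, P) = (P + v) + (-6 - 1) = (P + v) - 7 = -7 + P + v)
q(J, f) = -f/72 (q(J, f) = f*(-1/72) = -f/72)
q(t(-6, -6), (-9 - 100)*(21 + 57))/36400 + 24191/(-28043) = -(-9 - 100)*(21 + 57)/72/36400 + 24191/(-28043) = -(-109)*78/72*(1/36400) + 24191*(-1/28043) = -1/72*(-8502)*(1/36400) - 24191/28043 = (1417/12)*(1/36400) - 24191/28043 = 109/33600 - 24191/28043 = -809760913/942244800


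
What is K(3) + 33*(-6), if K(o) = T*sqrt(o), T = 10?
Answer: -198 + 10*sqrt(3) ≈ -180.68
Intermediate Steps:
K(o) = 10*sqrt(o)
K(3) + 33*(-6) = 10*sqrt(3) + 33*(-6) = 10*sqrt(3) - 198 = -198 + 10*sqrt(3)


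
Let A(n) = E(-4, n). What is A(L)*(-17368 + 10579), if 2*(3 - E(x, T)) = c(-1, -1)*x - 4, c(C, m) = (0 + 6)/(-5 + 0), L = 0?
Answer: -88257/5 ≈ -17651.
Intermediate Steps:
c(C, m) = -6/5 (c(C, m) = 6/(-5) = 6*(-⅕) = -6/5)
E(x, T) = 5 + 3*x/5 (E(x, T) = 3 - (-6*x/5 - 4)/2 = 3 - (-4 - 6*x/5)/2 = 3 + (2 + 3*x/5) = 5 + 3*x/5)
A(n) = 13/5 (A(n) = 5 + (⅗)*(-4) = 5 - 12/5 = 13/5)
A(L)*(-17368 + 10579) = 13*(-17368 + 10579)/5 = (13/5)*(-6789) = -88257/5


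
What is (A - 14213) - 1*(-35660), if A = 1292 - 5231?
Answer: 17508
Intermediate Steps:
A = -3939
(A - 14213) - 1*(-35660) = (-3939 - 14213) - 1*(-35660) = -18152 + 35660 = 17508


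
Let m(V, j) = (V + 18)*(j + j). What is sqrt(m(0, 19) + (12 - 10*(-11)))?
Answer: sqrt(806) ≈ 28.390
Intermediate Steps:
m(V, j) = 2*j*(18 + V) (m(V, j) = (18 + V)*(2*j) = 2*j*(18 + V))
sqrt(m(0, 19) + (12 - 10*(-11))) = sqrt(2*19*(18 + 0) + (12 - 10*(-11))) = sqrt(2*19*18 + (12 + 110)) = sqrt(684 + 122) = sqrt(806)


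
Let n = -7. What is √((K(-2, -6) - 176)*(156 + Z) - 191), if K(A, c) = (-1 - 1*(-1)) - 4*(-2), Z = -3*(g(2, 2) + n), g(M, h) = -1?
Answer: I*√30431 ≈ 174.44*I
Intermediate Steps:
Z = 24 (Z = -3*(-1 - 7) = -3*(-8) = 24)
K(A, c) = 8 (K(A, c) = (-1 + 1) - 1*(-8) = 0 + 8 = 8)
√((K(-2, -6) - 176)*(156 + Z) - 191) = √((8 - 176)*(156 + 24) - 191) = √(-168*180 - 191) = √(-30240 - 191) = √(-30431) = I*√30431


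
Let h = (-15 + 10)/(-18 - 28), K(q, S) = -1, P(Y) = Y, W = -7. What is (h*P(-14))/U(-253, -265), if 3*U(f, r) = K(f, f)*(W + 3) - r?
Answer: -105/6187 ≈ -0.016971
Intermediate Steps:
h = 5/46 (h = -5/(-46) = -5*(-1/46) = 5/46 ≈ 0.10870)
U(f, r) = 4/3 - r/3 (U(f, r) = (-(-7 + 3) - r)/3 = (-1*(-4) - r)/3 = (4 - r)/3 = 4/3 - r/3)
(h*P(-14))/U(-253, -265) = ((5/46)*(-14))/(4/3 - ⅓*(-265)) = -35/(23*(4/3 + 265/3)) = -35/(23*269/3) = -35/23*3/269 = -105/6187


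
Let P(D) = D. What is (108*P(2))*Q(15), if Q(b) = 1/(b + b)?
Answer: 36/5 ≈ 7.2000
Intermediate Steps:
Q(b) = 1/(2*b)
(108*P(2))*Q(15) = (108*2)*((½)/15) = 216*((½)*(1/15)) = 216*(1/30) = 36/5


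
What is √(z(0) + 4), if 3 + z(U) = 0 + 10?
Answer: √11 ≈ 3.3166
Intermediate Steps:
z(U) = 7 (z(U) = -3 + (0 + 10) = -3 + 10 = 7)
√(z(0) + 4) = √(7 + 4) = √11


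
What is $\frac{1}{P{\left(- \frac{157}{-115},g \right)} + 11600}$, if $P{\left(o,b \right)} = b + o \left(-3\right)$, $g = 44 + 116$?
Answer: $\frac{115}{1351929} \approx 8.5064 \cdot 10^{-5}$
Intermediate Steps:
$g = 160$
$P{\left(o,b \right)} = b - 3 o$
$\frac{1}{P{\left(- \frac{157}{-115},g \right)} + 11600} = \frac{1}{\left(160 - 3 \left(- \frac{157}{-115}\right)\right) + 11600} = \frac{1}{\left(160 - 3 \left(\left(-157\right) \left(- \frac{1}{115}\right)\right)\right) + 11600} = \frac{1}{\left(160 - \frac{471}{115}\right) + 11600} = \frac{1}{\frac{17929}{115} + 11600} = \frac{1}{\frac{1351929}{115}} = \frac{115}{1351929}$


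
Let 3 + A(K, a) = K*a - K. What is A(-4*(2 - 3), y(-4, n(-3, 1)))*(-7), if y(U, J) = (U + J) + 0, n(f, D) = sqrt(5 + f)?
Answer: 161 - 28*sqrt(2) ≈ 121.40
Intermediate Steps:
y(U, J) = J + U (y(U, J) = (J + U) + 0 = J + U)
A(K, a) = -3 - K + K*a (A(K, a) = -3 + (K*a - K) = -3 + (-K + K*a) = -3 - K + K*a)
A(-4*(2 - 3), y(-4, n(-3, 1)))*(-7) = (-3 - (-4)*(2 - 3) + (-4*(2 - 3))*(sqrt(5 - 3) - 4))*(-7) = (-3 - (-4)*(-1) + (-4*(-1))*(sqrt(2) - 4))*(-7) = (-3 - 1*4 + 4*(-4 + sqrt(2)))*(-7) = (-3 - 4 + (-16 + 4*sqrt(2)))*(-7) = (-23 + 4*sqrt(2))*(-7) = 161 - 28*sqrt(2)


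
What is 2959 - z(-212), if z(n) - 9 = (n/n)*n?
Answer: 3162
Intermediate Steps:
z(n) = 9 + n (z(n) = 9 + (n/n)*n = 9 + 1*n = 9 + n)
2959 - z(-212) = 2959 - (9 - 212) = 2959 - 1*(-203) = 2959 + 203 = 3162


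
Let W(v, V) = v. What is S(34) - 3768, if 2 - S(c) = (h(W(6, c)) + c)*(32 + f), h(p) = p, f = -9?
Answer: -4686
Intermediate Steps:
S(c) = -136 - 23*c (S(c) = 2 - (6 + c)*(32 - 9) = 2 - (6 + c)*23 = 2 - (138 + 23*c) = 2 + (-138 - 23*c) = -136 - 23*c)
S(34) - 3768 = (-136 - 23*34) - 3768 = (-136 - 782) - 3768 = -918 - 3768 = -4686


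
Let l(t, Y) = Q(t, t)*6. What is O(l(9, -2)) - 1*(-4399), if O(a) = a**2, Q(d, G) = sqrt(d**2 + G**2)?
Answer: 10231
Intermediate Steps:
Q(d, G) = sqrt(G**2 + d**2)
l(t, Y) = 6*sqrt(2)*sqrt(t**2) (l(t, Y) = sqrt(t**2 + t**2)*6 = sqrt(2*t**2)*6 = (sqrt(2)*sqrt(t**2))*6 = 6*sqrt(2)*sqrt(t**2))
O(l(9, -2)) - 1*(-4399) = (6*sqrt(2)*sqrt(9**2))**2 - 1*(-4399) = (6*sqrt(2)*sqrt(81))**2 + 4399 = (6*sqrt(2)*9)**2 + 4399 = (54*sqrt(2))**2 + 4399 = 5832 + 4399 = 10231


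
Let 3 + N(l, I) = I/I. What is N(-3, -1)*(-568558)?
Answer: 1137116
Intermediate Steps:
N(l, I) = -2 (N(l, I) = -3 + I/I = -3 + 1 = -2)
N(-3, -1)*(-568558) = -2*(-568558) = 1137116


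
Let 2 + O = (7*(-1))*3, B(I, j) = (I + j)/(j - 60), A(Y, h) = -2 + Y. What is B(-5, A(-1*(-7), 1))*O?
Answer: 0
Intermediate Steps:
B(I, j) = (I + j)/(-60 + j)
O = -23 (O = -2 + (7*(-1))*3 = -2 - 7*3 = -2 - 21 = -23)
B(-5, A(-1*(-7), 1))*O = ((-5 + (-2 - 1*(-7)))/(-60 + (-2 - 1*(-7))))*(-23) = ((-5 + (-2 + 7))/(-60 + (-2 + 7)))*(-23) = ((-5 + 5)/(-60 + 5))*(-23) = (0/(-55))*(-23) = -1/55*0*(-23) = 0*(-23) = 0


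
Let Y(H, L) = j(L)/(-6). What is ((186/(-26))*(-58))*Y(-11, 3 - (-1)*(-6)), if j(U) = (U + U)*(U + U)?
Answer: -32364/13 ≈ -2489.5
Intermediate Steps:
j(U) = 4*U**2 (j(U) = (2*U)*(2*U) = 4*U**2)
Y(H, L) = -2*L**2/3 (Y(H, L) = (4*L**2)/(-6) = (4*L**2)*(-1/6) = -2*L**2/3)
((186/(-26))*(-58))*Y(-11, 3 - (-1)*(-6)) = ((186/(-26))*(-58))*(-2*(3 - (-1)*(-6))**2/3) = ((186*(-1/26))*(-58))*(-2*(3 - 1*6)**2/3) = (-93/13*(-58))*(-2*(3 - 6)**2/3) = 5394*(-2/3*(-3)**2)/13 = 5394*(-2/3*9)/13 = (5394/13)*(-6) = -32364/13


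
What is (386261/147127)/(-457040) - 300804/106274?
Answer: -1444784398890131/510441036691280 ≈ -2.8305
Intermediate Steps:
(386261/147127)/(-457040) - 300804/106274 = (386261*(1/147127))*(-1/457040) - 300804*1/106274 = (386261/147127)*(-1/457040) - 21486/7591 = -386261/67242924080 - 21486/7591 = -1444784398890131/510441036691280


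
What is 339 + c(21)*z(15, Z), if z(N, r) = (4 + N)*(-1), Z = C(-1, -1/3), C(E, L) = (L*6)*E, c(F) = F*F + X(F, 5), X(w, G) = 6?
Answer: -8154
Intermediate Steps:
c(F) = 6 + F**2 (c(F) = F*F + 6 = F**2 + 6 = 6 + F**2)
C(E, L) = 6*E*L (C(E, L) = (6*L)*E = 6*E*L)
Z = 2 (Z = 6*(-1)*(-1/3) = 2)
z(N, r) = -4 - N
339 + c(21)*z(15, Z) = 339 + (6 + 21**2)*(-4 - 1*15) = 339 + (6 + 441)*(-4 - 15) = 339 + 447*(-19) = 339 - 8493 = -8154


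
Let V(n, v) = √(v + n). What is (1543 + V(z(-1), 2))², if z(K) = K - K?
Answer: (1543 + √2)² ≈ 2.3852e+6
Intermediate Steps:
z(K) = 0
V(n, v) = √(n + v)
(1543 + V(z(-1), 2))² = (1543 + √(0 + 2))² = (1543 + √2)²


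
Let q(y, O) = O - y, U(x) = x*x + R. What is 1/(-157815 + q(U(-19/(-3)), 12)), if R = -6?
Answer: -9/1420534 ≈ -6.3356e-6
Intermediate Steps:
U(x) = -6 + x**2 (U(x) = x*x - 6 = x**2 - 6 = -6 + x**2)
1/(-157815 + q(U(-19/(-3)), 12)) = 1/(-157815 + (12 - (-6 + (-19/(-3))**2))) = 1/(-157815 + (12 - (-6 + (-19*(-1/3))**2))) = 1/(-157815 + (12 - (-6 + (19/3)**2))) = 1/(-157815 + (12 - (-6 + 361/9))) = 1/(-157815 + (12 - 1*307/9)) = 1/(-157815 + (12 - 307/9)) = 1/(-157815 - 199/9) = 1/(-1420534/9) = -9/1420534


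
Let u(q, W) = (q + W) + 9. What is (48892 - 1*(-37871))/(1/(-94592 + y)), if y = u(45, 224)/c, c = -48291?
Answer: -132109466488550/16097 ≈ -8.2071e+9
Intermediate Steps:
u(q, W) = 9 + W + q (u(q, W) = (W + q) + 9 = 9 + W + q)
y = -278/48291 (y = (9 + 224 + 45)/(-48291) = 278*(-1/48291) = -278/48291 ≈ -0.0057568)
(48892 - 1*(-37871))/(1/(-94592 + y)) = (48892 - 1*(-37871))/(1/(-94592 - 278/48291)) = (48892 + 37871)/(1/(-4567942550/48291)) = 86763/(-48291/4567942550) = 86763*(-4567942550/48291) = -132109466488550/16097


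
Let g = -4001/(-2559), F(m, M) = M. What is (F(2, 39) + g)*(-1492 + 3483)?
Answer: 206669782/2559 ≈ 80762.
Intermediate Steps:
g = 4001/2559 (g = -4001*(-1/2559) = 4001/2559 ≈ 1.5635)
(F(2, 39) + g)*(-1492 + 3483) = (39 + 4001/2559)*(-1492 + 3483) = (103802/2559)*1991 = 206669782/2559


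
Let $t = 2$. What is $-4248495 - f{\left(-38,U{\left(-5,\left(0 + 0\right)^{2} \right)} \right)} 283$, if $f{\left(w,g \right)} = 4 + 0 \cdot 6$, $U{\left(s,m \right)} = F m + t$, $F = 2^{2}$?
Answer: $-4249627$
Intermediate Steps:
$F = 4$
$U{\left(s,m \right)} = 2 + 4 m$ ($U{\left(s,m \right)} = 4 m + 2 = 2 + 4 m$)
$f{\left(w,g \right)} = 4$ ($f{\left(w,g \right)} = 4 + 0 = 4$)
$-4248495 - f{\left(-38,U{\left(-5,\left(0 + 0\right)^{2} \right)} \right)} 283 = -4248495 - 4 \cdot 283 = -4248495 - 1132 = -4249627$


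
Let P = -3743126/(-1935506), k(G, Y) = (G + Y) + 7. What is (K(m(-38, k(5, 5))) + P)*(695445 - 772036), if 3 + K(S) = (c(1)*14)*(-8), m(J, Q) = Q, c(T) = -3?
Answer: -24825694499392/967753 ≈ -2.5653e+7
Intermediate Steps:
k(G, Y) = 7 + G + Y
K(S) = 333 (K(S) = -3 - 3*14*(-8) = -3 - 42*(-8) = -3 + 336 = 333)
P = 1871563/967753 (P = -3743126*(-1/1935506) = 1871563/967753 ≈ 1.9339)
(K(m(-38, k(5, 5))) + P)*(695445 - 772036) = (333 + 1871563/967753)*(695445 - 772036) = (324133312/967753)*(-76591) = -24825694499392/967753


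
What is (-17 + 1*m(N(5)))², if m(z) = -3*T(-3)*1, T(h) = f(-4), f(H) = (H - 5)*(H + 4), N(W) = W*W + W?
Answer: 289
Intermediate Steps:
N(W) = W + W² (N(W) = W² + W = W + W²)
f(H) = (-5 + H)*(4 + H)
T(h) = 0 (T(h) = -20 + (-4)² - 1*(-4) = -20 + 16 + 4 = 0)
m(z) = 0 (m(z) = -3*0*1 = 0*1 = 0)
(-17 + 1*m(N(5)))² = (-17 + 1*0)² = (-17 + 0)² = (-17)² = 289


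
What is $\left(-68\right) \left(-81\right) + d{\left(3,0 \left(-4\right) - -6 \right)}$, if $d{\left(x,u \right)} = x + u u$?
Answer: $5547$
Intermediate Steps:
$d{\left(x,u \right)} = x + u^{2}$
$\left(-68\right) \left(-81\right) + d{\left(3,0 \left(-4\right) - -6 \right)} = \left(-68\right) \left(-81\right) + \left(3 + \left(0 \left(-4\right) - -6\right)^{2}\right) = 5508 + \left(3 + \left(0 + 6\right)^{2}\right) = 5508 + \left(3 + 6^{2}\right) = 5508 + \left(3 + 36\right) = 5508 + 39 = 5547$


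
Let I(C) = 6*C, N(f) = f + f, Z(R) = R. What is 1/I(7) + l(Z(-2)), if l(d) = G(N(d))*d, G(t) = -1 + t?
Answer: 421/42 ≈ 10.024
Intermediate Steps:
N(f) = 2*f
l(d) = d*(-1 + 2*d) (l(d) = (-1 + 2*d)*d = d*(-1 + 2*d))
1/I(7) + l(Z(-2)) = 1/(6*7) - 2*(-1 + 2*(-2)) = 1/42 - 2*(-1 - 4) = 1/42 - 2*(-5) = 1/42 + 10 = 421/42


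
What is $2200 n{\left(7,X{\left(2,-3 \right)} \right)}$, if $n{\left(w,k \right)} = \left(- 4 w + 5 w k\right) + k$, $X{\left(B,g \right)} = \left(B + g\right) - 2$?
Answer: $-299200$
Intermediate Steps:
$X{\left(B,g \right)} = -2 + B + g$
$n{\left(w,k \right)} = k - 4 w + 5 k w$ ($n{\left(w,k \right)} = \left(- 4 w + 5 k w\right) + k = k - 4 w + 5 k w$)
$2200 n{\left(7,X{\left(2,-3 \right)} \right)} = 2200 \left(\left(-2 + 2 - 3\right) - 28 + 5 \left(-2 + 2 - 3\right) 7\right) = 2200 \left(-3 - 28 + 5 \left(-3\right) 7\right) = 2200 \left(-3 - 28 - 105\right) = 2200 \left(-136\right) = -299200$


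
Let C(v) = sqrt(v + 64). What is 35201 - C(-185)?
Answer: 35201 - 11*I ≈ 35201.0 - 11.0*I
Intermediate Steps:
C(v) = sqrt(64 + v)
35201 - C(-185) = 35201 - sqrt(64 - 185) = 35201 - sqrt(-121) = 35201 - 11*I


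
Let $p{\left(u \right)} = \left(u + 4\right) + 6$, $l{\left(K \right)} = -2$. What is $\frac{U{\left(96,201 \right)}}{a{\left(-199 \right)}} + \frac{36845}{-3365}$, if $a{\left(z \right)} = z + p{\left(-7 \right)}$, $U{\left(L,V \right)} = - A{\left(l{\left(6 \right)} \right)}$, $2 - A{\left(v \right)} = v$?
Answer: $- \frac{360408}{32977} \approx -10.929$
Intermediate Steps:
$A{\left(v \right)} = 2 - v$
$p{\left(u \right)} = 10 + u$ ($p{\left(u \right)} = \left(4 + u\right) + 6 = 10 + u$)
$U{\left(L,V \right)} = -4$ ($U{\left(L,V \right)} = - (2 - -2) = - (2 + 2) = \left(-1\right) 4 = -4$)
$a{\left(z \right)} = 3 + z$ ($a{\left(z \right)} = z + \left(10 - 7\right) = z + 3 = 3 + z$)
$\frac{U{\left(96,201 \right)}}{a{\left(-199 \right)}} + \frac{36845}{-3365} = - \frac{4}{3 - 199} + \frac{36845}{-3365} = - \frac{4}{-196} + 36845 \left(- \frac{1}{3365}\right) = \left(-4\right) \left(- \frac{1}{196}\right) - \frac{7369}{673} = \frac{1}{49} - \frac{7369}{673} = - \frac{360408}{32977}$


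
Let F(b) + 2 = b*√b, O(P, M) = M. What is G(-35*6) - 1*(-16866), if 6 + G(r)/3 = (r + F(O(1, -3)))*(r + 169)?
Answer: 42924 + 369*I*√3 ≈ 42924.0 + 639.13*I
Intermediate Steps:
F(b) = -2 + b^(3/2) (F(b) = -2 + b*√b = -2 + b^(3/2))
G(r) = -18 + 3*(169 + r)*(-2 + r - 3*I*√3) (G(r) = -18 + 3*((r + (-2 + (-3)^(3/2)))*(r + 169)) = -18 + 3*((r + (-2 - 3*I*√3))*(169 + r)) = -18 + 3*((-2 + r - 3*I*√3)*(169 + r)) = -18 + 3*((169 + r)*(-2 + r - 3*I*√3)) = -18 + 3*(169 + r)*(-2 + r - 3*I*√3))
G(-35*6) - 1*(-16866) = (-1032 + 3*(-35*6)² + 501*(-35*6) - 1521*I*√3 - 9*I*(-35*6)*√3) - 1*(-16866) = (-1032 + 3*(-210)² + 501*(-210) - 1521*I*√3 - 9*I*(-210)*√3) + 16866 = (-1032 + 3*44100 - 105210 - 1521*I*√3 + 1890*I*√3) + 16866 = (-1032 + 132300 - 105210 - 1521*I*√3 + 1890*I*√3) + 16866 = (26058 + 369*I*√3) + 16866 = 42924 + 369*I*√3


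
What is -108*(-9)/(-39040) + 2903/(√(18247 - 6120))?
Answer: -243/9760 + 2903*√12127/12127 ≈ 26.337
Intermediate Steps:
-108*(-9)/(-39040) + 2903/(√(18247 - 6120)) = 972*(-1/39040) + 2903/(√12127) = -243/9760 + 2903*(√12127/12127) = -243/9760 + 2903*√12127/12127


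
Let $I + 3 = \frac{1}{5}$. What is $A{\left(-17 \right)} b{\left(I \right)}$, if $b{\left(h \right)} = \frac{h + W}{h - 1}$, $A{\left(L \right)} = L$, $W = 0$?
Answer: $- \frac{238}{19} \approx -12.526$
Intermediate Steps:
$I = - \frac{14}{5}$ ($I = -3 + \frac{1}{5} = - \frac{14}{5} \approx -2.8$)
$b{\left(h \right)} = \frac{h}{-1 + h}$ ($b{\left(h \right)} = \frac{h + 0}{h - 1} = \frac{h}{-1 + h}$)
$A{\left(-17 \right)} b{\left(I \right)} = - 17 \left(- \frac{14}{5 \left(-1 - \frac{14}{5}\right)}\right) = - 17 \left(- \frac{14}{5 \left(- \frac{19}{5}\right)}\right) = - 17 \left(\left(- \frac{14}{5}\right) \left(- \frac{5}{19}\right)\right) = \left(-17\right) \frac{14}{19} = - \frac{238}{19}$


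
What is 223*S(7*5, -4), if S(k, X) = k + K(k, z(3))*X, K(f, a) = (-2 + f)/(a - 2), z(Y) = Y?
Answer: -21631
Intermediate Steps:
K(f, a) = (-2 + f)/(-2 + a)
S(k, X) = k + X*(-2 + k) (S(k, X) = k + ((-2 + k)/(-2 + 3))*X = k + ((-2 + k)/1)*X = k + (1*(-2 + k))*X = k + (-2 + k)*X = k + X*(-2 + k))
223*S(7*5, -4) = 223*(7*5 - 4*(-2 + 7*5)) = 223*(35 - 4*(-2 + 35)) = 223*(35 - 4*33) = 223*(35 - 132) = 223*(-97) = -21631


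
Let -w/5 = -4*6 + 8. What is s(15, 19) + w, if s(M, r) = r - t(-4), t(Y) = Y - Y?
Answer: 99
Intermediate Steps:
t(Y) = 0
s(M, r) = r (s(M, r) = r - 1*0 = r + 0 = r)
w = 80 (w = -5*(-4*6 + 8) = -5*(-24 + 8) = -5*(-16) = 80)
s(15, 19) + w = 19 + 80 = 99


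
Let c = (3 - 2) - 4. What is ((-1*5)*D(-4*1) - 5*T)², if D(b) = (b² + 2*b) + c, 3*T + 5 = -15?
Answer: 625/9 ≈ 69.444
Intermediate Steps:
c = -3 (c = 1 - 4 = -3)
T = -20/3 (T = -5/3 + (⅓)*(-15) = -5/3 - 5 = -20/3 ≈ -6.6667)
D(b) = -3 + b² + 2*b (D(b) = (b² + 2*b) - 3 = -3 + b² + 2*b)
((-1*5)*D(-4*1) - 5*T)² = ((-1*5)*(-3 + (-4*1)² + 2*(-4*1)) - 5*(-20/3))² = (-5*(-3 + (-4)² + 2*(-4)) + 100/3)² = (-5*(-3 + 16 - 8) + 100/3)² = (-5*5 + 100/3)² = (-25 + 100/3)² = (25/3)² = 625/9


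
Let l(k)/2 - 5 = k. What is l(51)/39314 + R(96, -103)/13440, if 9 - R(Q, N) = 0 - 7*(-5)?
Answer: 120779/132095040 ≈ 0.00091433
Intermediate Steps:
l(k) = 10 + 2*k
R(Q, N) = -26 (R(Q, N) = 9 - (0 - 7*(-5)) = 9 - (0 + 35) = 9 - 1*35 = 9 - 35 = -26)
l(51)/39314 + R(96, -103)/13440 = (10 + 2*51)/39314 - 26/13440 = (10 + 102)*(1/39314) - 26*1/13440 = 112*(1/39314) - 13/6720 = 56/19657 - 13/6720 = 120779/132095040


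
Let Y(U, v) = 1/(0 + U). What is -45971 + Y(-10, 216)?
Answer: -459711/10 ≈ -45971.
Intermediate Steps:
Y(U, v) = 1/U
-45971 + Y(-10, 216) = -45971 + 1/(-10) = -45971 - 1/10 = -459711/10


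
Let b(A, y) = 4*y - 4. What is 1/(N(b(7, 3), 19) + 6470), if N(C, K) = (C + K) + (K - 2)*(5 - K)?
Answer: 1/6259 ≈ 0.00015977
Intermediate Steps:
b(A, y) = -4 + 4*y
N(C, K) = C + K + (-2 + K)*(5 - K) (N(C, K) = (C + K) + (-2 + K)*(5 - K) = C + K + (-2 + K)*(5 - K))
1/(N(b(7, 3), 19) + 6470) = 1/((-10 + (-4 + 4*3) - 1*19² + 8*19) + 6470) = 1/((-10 + (-4 + 12) - 1*361 + 152) + 6470) = 1/((-10 + 8 - 361 + 152) + 6470) = 1/(-211 + 6470) = 1/6259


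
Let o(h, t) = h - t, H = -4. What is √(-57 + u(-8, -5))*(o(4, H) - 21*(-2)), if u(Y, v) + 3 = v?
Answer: 50*I*√65 ≈ 403.11*I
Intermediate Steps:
u(Y, v) = -3 + v
√(-57 + u(-8, -5))*(o(4, H) - 21*(-2)) = √(-57 + (-3 - 5))*((4 - 1*(-4)) - 21*(-2)) = √(-57 - 8)*((4 + 4) + 42) = √(-65)*(8 + 42) = (I*√65)*50 = 50*I*√65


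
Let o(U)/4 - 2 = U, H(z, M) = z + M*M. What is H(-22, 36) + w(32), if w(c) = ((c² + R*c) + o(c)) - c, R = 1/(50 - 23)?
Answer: 64886/27 ≈ 2403.2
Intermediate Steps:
H(z, M) = z + M²
o(U) = 8 + 4*U
R = 1/27 ≈ 0.037037
w(c) = 8 + c² + 82*c/27 (w(c) = ((c² + c/27) + (8 + 4*c)) - c = (8 + c² + 109*c/27) - c = 8 + c² + 82*c/27)
H(-22, 36) + w(32) = (-22 + 36²) + (8 + 32² + (82/27)*32) = (-22 + 1296) + (8 + 1024 + 2624/27) = 1274 + 30488/27 = 64886/27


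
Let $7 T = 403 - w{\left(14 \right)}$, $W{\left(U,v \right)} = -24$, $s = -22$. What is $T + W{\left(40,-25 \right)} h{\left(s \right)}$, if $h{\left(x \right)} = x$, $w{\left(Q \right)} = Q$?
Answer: $\frac{4085}{7} \approx 583.57$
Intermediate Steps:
$T = \frac{389}{7}$ ($T = \frac{403 - 14}{7} = \frac{1}{7} \cdot 389 = \frac{389}{7} \approx 55.571$)
$T + W{\left(40,-25 \right)} h{\left(s \right)} = \frac{389}{7} - -528 = \frac{389}{7} + 528 = \frac{4085}{7}$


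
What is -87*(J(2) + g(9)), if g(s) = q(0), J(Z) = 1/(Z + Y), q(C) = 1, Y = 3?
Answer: -522/5 ≈ -104.40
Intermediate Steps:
J(Z) = 1/(3 + Z) (J(Z) = 1/(Z + 3) = 1/(3 + Z))
g(s) = 1
-87*(J(2) + g(9)) = -87*(1/(3 + 2) + 1) = -87*(1/5 + 1) = -87*(⅕ + 1) = -87*6/5 = -522/5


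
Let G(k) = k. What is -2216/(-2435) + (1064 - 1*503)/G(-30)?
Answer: -86637/4870 ≈ -17.790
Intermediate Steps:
-2216/(-2435) + (1064 - 1*503)/G(-30) = -2216/(-2435) + (1064 - 1*503)/(-30) = -2216*(-1/2435) + (1064 - 503)*(-1/30) = 2216/2435 + 561*(-1/30) = 2216/2435 - 187/10 = -86637/4870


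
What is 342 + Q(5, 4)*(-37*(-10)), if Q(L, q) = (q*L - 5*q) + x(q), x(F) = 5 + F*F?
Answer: 8112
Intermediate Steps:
x(F) = 5 + F²
Q(L, q) = 5 + q² - 5*q + L*q (Q(L, q) = (q*L - 5*q) + (5 + q²) = (L*q - 5*q) + (5 + q²) = (-5*q + L*q) + (5 + q²) = 5 + q² - 5*q + L*q)
342 + Q(5, 4)*(-37*(-10)) = 342 + (5 + 4² - 5*4 + 5*4)*(-37*(-10)) = 342 + (5 + 16 - 20 + 20)*370 = 342 + 21*370 = 342 + 7770 = 8112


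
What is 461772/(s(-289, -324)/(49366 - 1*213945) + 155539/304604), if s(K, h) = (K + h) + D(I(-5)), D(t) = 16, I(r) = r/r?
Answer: 23149286868640752/25780301669 ≈ 8.9795e+5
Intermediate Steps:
I(r) = 1
s(K, h) = 16 + K + h (s(K, h) = (K + h) + 16 = 16 + K + h)
461772/(s(-289, -324)/(49366 - 1*213945) + 155539/304604) = 461772/((16 - 289 - 324)/(49366 - 1*213945) + 155539/304604) = 461772/(-597/(49366 - 213945) + 155539*(1/304604)) = 461772/(-597/(-164579) + 155539/304604) = 461772/(-597*(-1/164579) + 155539/304604) = 461772/(597/164579 + 155539/304604) = 461772/(25780301669/50131421716) = 461772*(50131421716/25780301669) = 23149286868640752/25780301669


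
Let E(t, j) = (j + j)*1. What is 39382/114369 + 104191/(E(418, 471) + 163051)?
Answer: 18374592805/18755715417 ≈ 0.97968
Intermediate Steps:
E(t, j) = 2*j (E(t, j) = (2*j)*1 = 2*j)
39382/114369 + 104191/(E(418, 471) + 163051) = 39382/114369 + 104191/(2*471 + 163051) = 39382*(1/114369) + 104191/(942 + 163051) = 39382/114369 + 104191/163993 = 18374592805/18755715417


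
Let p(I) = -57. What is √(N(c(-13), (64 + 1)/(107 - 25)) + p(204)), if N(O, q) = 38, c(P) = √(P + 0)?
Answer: I*√19 ≈ 4.3589*I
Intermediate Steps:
c(P) = √P
√(N(c(-13), (64 + 1)/(107 - 25)) + p(204)) = √(38 - 57) = √(-19) = I*√19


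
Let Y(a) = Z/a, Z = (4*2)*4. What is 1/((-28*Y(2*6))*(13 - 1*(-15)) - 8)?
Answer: -3/6296 ≈ -0.00047649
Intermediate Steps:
Z = 32 (Z = 8*4 = 32)
Y(a) = 32/a
1/((-28*Y(2*6))*(13 - 1*(-15)) - 8) = 1/((-896/(2*6))*(13 - 1*(-15)) - 8) = 1/((-896/12)*(13 + 15) - 8) = 1/(-896/12*28 - 8) = 1/(-28*8/3*28 - 8) = 1/(-224/3*28 - 8) = 1/(-6272/3 - 8) = 1/(-6296/3) = -3/6296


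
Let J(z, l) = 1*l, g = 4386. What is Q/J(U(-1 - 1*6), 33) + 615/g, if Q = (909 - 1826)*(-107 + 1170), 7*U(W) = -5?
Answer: -1425108437/48246 ≈ -29538.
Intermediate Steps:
U(W) = -5/7 (U(W) = (1/7)*(-5) = -5/7)
J(z, l) = l
Q = -974771 (Q = -917*1063 = -974771)
Q/J(U(-1 - 1*6), 33) + 615/g = -974771/33 + 615/4386 = -974771*1/33 + 615*(1/4386) = -974771/33 + 205/1462 = -1425108437/48246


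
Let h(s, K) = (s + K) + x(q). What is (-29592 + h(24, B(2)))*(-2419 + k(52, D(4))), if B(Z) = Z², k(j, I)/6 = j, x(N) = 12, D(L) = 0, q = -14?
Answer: 62266064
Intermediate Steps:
k(j, I) = 6*j
h(s, K) = 12 + K + s (h(s, K) = (s + K) + 12 = (K + s) + 12 = 12 + K + s)
(-29592 + h(24, B(2)))*(-2419 + k(52, D(4))) = (-29592 + (12 + 2² + 24))*(-2419 + 6*52) = (-29592 + (12 + 4 + 24))*(-2419 + 312) = (-29592 + 40)*(-2107) = -29552*(-2107) = 62266064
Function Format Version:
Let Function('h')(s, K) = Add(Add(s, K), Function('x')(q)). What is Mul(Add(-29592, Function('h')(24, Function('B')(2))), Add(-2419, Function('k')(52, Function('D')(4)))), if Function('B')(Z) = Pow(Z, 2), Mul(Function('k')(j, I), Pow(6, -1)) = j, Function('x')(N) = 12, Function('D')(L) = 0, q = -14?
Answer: 62266064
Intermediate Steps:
Function('k')(j, I) = Mul(6, j)
Function('h')(s, K) = Add(12, K, s) (Function('h')(s, K) = Add(Add(s, K), 12) = Add(Add(K, s), 12) = Add(12, K, s))
Mul(Add(-29592, Function('h')(24, Function('B')(2))), Add(-2419, Function('k')(52, Function('D')(4)))) = Mul(Add(-29592, Add(12, Pow(2, 2), 24)), Add(-2419, Mul(6, 52))) = Mul(Add(-29592, Add(12, 4, 24)), Add(-2419, 312)) = Mul(Add(-29592, 40), -2107) = Mul(-29552, -2107) = 62266064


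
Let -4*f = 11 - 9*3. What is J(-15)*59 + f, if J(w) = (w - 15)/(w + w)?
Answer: 63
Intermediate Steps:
J(w) = (-15 + w)/(2*w) (J(w) = (-15 + w)/((2*w)) = (-15 + w)*(1/(2*w)) = (-15 + w)/(2*w))
f = 4 (f = -(11 - 9*3)/4 = -(11 - 27)/4 = -¼*(-16) = 4)
J(-15)*59 + f = ((½)*(-15 - 15)/(-15))*59 + 4 = ((½)*(-1/15)*(-30))*59 + 4 = 1*59 + 4 = 59 + 4 = 63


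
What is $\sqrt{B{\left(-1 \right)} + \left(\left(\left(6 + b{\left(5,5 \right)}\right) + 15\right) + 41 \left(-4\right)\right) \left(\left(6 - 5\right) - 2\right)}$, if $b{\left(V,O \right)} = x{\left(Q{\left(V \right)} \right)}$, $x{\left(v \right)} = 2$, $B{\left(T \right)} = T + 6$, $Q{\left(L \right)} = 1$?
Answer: $\sqrt{146} \approx 12.083$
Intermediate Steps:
$B{\left(T \right)} = 6 + T$
$b{\left(V,O \right)} = 2$
$\sqrt{B{\left(-1 \right)} + \left(\left(\left(6 + b{\left(5,5 \right)}\right) + 15\right) + 41 \left(-4\right)\right) \left(\left(6 - 5\right) - 2\right)} = \sqrt{\left(6 - 1\right) + \left(\left(\left(6 + 2\right) + 15\right) + 41 \left(-4\right)\right) \left(\left(6 - 5\right) - 2\right)} = \sqrt{5 + \left(\left(8 + 15\right) - 164\right) \left(1 - 2\right)} = \sqrt{5 + \left(23 - 164\right) \left(-1\right)} = \sqrt{5 - -141} = \sqrt{5 + 141} = \sqrt{146}$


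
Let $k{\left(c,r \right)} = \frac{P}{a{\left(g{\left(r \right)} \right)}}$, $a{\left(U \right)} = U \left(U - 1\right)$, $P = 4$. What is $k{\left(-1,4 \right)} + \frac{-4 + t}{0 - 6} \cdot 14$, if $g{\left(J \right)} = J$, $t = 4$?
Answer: $\frac{1}{3} \approx 0.33333$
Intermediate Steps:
$a{\left(U \right)} = U \left(-1 + U\right)$
$k{\left(c,r \right)} = \frac{4}{r \left(-1 + r\right)}$
$k{\left(-1,4 \right)} + \frac{-4 + t}{0 - 6} \cdot 14 = \frac{4}{4 \left(-1 + 4\right)} + \frac{-4 + 4}{0 - 6} \cdot 14 = 4 \cdot \frac{1}{4} \cdot \frac{1}{3} + \frac{0}{-6} \cdot 14 = 4 \cdot \frac{1}{4} \cdot \frac{1}{3} + 0 \left(- \frac{1}{6}\right) 14 = \frac{1}{3} + 0 \cdot 14 = \frac{1}{3} + 0 = \frac{1}{3}$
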